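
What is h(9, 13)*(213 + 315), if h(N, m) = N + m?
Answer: 11616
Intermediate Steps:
h(9, 13)*(213 + 315) = (9 + 13)*(213 + 315) = 22*528 = 11616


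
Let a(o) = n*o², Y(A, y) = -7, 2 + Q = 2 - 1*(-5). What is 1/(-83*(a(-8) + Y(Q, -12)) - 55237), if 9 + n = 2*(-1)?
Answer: 1/3776 ≈ 0.00026483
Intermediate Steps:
n = -11 (n = -9 + 2*(-1) = -9 - 2 = -11)
Q = 5 (Q = -2 + (2 - 1*(-5)) = -2 + (2 + 5) = -2 + 7 = 5)
a(o) = -11*o²
1/(-83*(a(-8) + Y(Q, -12)) - 55237) = 1/(-83*(-11*(-8)² - 7) - 55237) = 1/(-83*(-11*64 - 7) - 55237) = 1/(-83*(-704 - 7) - 55237) = 1/(-83*(-711) - 55237) = 1/(59013 - 55237) = 1/3776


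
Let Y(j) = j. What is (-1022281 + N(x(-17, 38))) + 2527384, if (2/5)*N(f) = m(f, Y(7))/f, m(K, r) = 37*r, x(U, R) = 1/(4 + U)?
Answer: 2993371/2 ≈ 1.4967e+6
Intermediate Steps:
N(f) = 1295/(2*f) (N(f) = 5*((37*7)/f)/2 = 5*(259/f)/2 = 1295/(2*f))
(-1022281 + N(x(-17, 38))) + 2527384 = (-1022281 + 1295/(2*(1/(4 - 17)))) + 2527384 = (-1022281 + 1295/(2*(1/(-13)))) + 2527384 = (-1022281 + 1295/(2*(-1/13))) + 2527384 = (-1022281 + (1295/2)*(-13)) + 2527384 = (-1022281 - 16835/2) + 2527384 = -2061397/2 + 2527384 = 2993371/2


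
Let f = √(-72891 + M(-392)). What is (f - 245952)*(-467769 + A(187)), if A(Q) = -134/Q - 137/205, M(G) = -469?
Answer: 4410405780254208/38335 - 71727910816*I*√4585/38335 ≈ 1.1505e+11 - 1.267e+8*I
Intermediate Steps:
A(Q) = -137/205 - 134/Q (A(Q) = -134/Q - 137*1/205 = -134/Q - 137/205 = -137/205 - 134/Q)
f = 4*I*√4585 (f = √(-72891 - 469) = √(-73360) = 4*I*√4585 ≈ 270.85*I)
(f - 245952)*(-467769 + A(187)) = (4*I*√4585 - 245952)*(-467769 + (-137/205 - 134/187)) = (-245952 + 4*I*√4585)*(-467769 + (-137/205 - 134*1/187)) = (-245952 + 4*I*√4585)*(-467769 + (-137/205 - 134/187)) = (-245952 + 4*I*√4585)*(-467769 - 53089/38335) = (-245952 + 4*I*√4585)*(-17931977704/38335) = 4410405780254208/38335 - 71727910816*I*√4585/38335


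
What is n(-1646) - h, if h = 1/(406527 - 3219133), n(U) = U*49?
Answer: -226847924323/2812606 ≈ -80654.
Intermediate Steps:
n(U) = 49*U
h = -1/2812606 (h = 1/(-2812606) = -1/2812606 ≈ -3.5554e-7)
n(-1646) - h = 49*(-1646) - 1*(-1/2812606) = -80654 + 1/2812606 = -226847924323/2812606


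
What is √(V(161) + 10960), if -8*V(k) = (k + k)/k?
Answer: 3*√4871/2 ≈ 104.69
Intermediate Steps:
V(k) = -¼ (V(k) = -(k + k)/(8*k) = -2*k/(8*k) = -⅛*2 = -¼)
√(V(161) + 10960) = √(-¼ + 10960) = √(43839/4) = 3*√4871/2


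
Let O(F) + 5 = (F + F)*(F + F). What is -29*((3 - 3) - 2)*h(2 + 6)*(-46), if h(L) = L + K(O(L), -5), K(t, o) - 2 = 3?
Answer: -34684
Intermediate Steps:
O(F) = -5 + 4*F² (O(F) = -5 + (F + F)*(F + F) = -5 + (2*F)*(2*F) = -5 + 4*F²)
K(t, o) = 5 (K(t, o) = 2 + 3 = 5)
h(L) = 5 + L (h(L) = L + 5 = 5 + L)
-29*((3 - 3) - 2)*h(2 + 6)*(-46) = -29*((3 - 3) - 2)*(5 + (2 + 6))*(-46) = -29*(0 - 2)*(5 + 8)*(-46) = -(-58)*13*(-46) = -29*(-26)*(-46) = 754*(-46) = -34684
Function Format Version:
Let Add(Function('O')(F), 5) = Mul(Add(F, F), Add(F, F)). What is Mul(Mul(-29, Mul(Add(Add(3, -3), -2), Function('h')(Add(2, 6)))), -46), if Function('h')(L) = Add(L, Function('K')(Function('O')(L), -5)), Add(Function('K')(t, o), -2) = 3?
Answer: -34684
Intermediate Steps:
Function('O')(F) = Add(-5, Mul(4, Pow(F, 2))) (Function('O')(F) = Add(-5, Mul(Add(F, F), Add(F, F))) = Add(-5, Mul(Mul(2, F), Mul(2, F))) = Add(-5, Mul(4, Pow(F, 2))))
Function('K')(t, o) = 5 (Function('K')(t, o) = Add(2, 3) = 5)
Function('h')(L) = Add(5, L) (Function('h')(L) = Add(L, 5) = Add(5, L))
Mul(Mul(-29, Mul(Add(Add(3, -3), -2), Function('h')(Add(2, 6)))), -46) = Mul(Mul(-29, Mul(Add(Add(3, -3), -2), Add(5, Add(2, 6)))), -46) = Mul(Mul(-29, Mul(Add(0, -2), Add(5, 8))), -46) = Mul(Mul(-29, Mul(-2, 13)), -46) = Mul(Mul(-29, -26), -46) = Mul(754, -46) = -34684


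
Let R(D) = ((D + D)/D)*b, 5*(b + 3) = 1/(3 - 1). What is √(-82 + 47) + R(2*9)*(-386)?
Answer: 11194/5 + I*√35 ≈ 2238.8 + 5.9161*I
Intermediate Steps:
b = -29/10 (b = -3 + 1/(5*(3 - 1)) = -3 + (⅕)/2 = -3 + (⅕)*(½) = -3 + ⅒ = -29/10 ≈ -2.9000)
R(D) = -29/5 (R(D) = ((D + D)/D)*(-29/10) = ((2*D)/D)*(-29/10) = 2*(-29/10) = -29/5)
√(-82 + 47) + R(2*9)*(-386) = √(-82 + 47) - 29/5*(-386) = √(-35) + 11194/5 = I*√35 + 11194/5 = 11194/5 + I*√35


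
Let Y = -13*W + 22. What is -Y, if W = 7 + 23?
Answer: 368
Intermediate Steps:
W = 30
Y = -368 (Y = -13*30 + 22 = -390 + 22 = -368)
-Y = -1*(-368) = 368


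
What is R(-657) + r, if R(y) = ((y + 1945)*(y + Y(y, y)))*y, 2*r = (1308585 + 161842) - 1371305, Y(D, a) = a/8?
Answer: 625508962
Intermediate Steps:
Y(D, a) = a/8 (Y(D, a) = a*(1/8) = a/8)
r = 49561 (r = ((1308585 + 161842) - 1371305)/2 = (1470427 - 1371305)/2 = (1/2)*99122 = 49561)
R(y) = 9*y**2*(1945 + y)/8 (R(y) = ((y + 1945)*(y + y/8))*y = ((1945 + y)*(9*y/8))*y = (9*y*(1945 + y)/8)*y = 9*y**2*(1945 + y)/8)
R(-657) + r = (9/8)*(-657)**2*(1945 - 657) + 49561 = (9/8)*431649*1288 + 49561 = 625459401 + 49561 = 625508962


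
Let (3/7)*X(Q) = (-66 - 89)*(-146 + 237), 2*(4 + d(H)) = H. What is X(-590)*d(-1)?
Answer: 296205/2 ≈ 1.4810e+5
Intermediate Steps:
d(H) = -4 + H/2
X(Q) = -98735/3 (X(Q) = 7*((-66 - 89)*(-146 + 237))/3 = 7*(-155*91)/3 = (7/3)*(-14105) = -98735/3)
X(-590)*d(-1) = -98735*(-4 + (½)*(-1))/3 = -98735*(-4 - ½)/3 = -98735/3*(-9/2) = 296205/2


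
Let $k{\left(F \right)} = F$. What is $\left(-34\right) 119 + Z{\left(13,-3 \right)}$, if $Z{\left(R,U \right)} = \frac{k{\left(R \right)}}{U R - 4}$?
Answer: $- \frac{173991}{43} \approx -4046.3$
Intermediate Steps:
$Z{\left(R,U \right)} = \frac{R}{-4 + R U}$ ($Z{\left(R,U \right)} = \frac{R}{U R - 4} = \frac{R}{R U - 4} = \frac{R}{-4 + R U}$)
$\left(-34\right) 119 + Z{\left(13,-3 \right)} = \left(-34\right) 119 + \frac{13}{-4 + 13 \left(-3\right)} = -4046 + \frac{13}{-4 - 39} = -4046 + \frac{13}{-43} = -4046 + 13 \left(- \frac{1}{43}\right) = -4046 - \frac{13}{43} = - \frac{173991}{43}$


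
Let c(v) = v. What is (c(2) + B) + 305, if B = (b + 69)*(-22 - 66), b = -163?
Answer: 8579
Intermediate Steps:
B = 8272 (B = (-163 + 69)*(-22 - 66) = -94*(-88) = 8272)
(c(2) + B) + 305 = (2 + 8272) + 305 = 8274 + 305 = 8579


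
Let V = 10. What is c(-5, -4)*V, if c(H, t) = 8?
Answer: 80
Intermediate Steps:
c(-5, -4)*V = 8*10 = 80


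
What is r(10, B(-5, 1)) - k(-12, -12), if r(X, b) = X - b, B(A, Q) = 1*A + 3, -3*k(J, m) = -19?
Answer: 17/3 ≈ 5.6667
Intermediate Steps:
k(J, m) = 19/3 (k(J, m) = -⅓*(-19) = 19/3)
B(A, Q) = 3 + A (B(A, Q) = A + 3 = 3 + A)
r(10, B(-5, 1)) - k(-12, -12) = (10 - (3 - 5)) - 1*19/3 = (10 - 1*(-2)) - 19/3 = (10 + 2) - 19/3 = 12 - 19/3 = 17/3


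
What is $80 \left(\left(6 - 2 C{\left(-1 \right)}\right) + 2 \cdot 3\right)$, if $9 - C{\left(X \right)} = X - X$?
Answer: $-480$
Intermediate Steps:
$C{\left(X \right)} = 9$ ($C{\left(X \right)} = 9 - \left(X - X\right) = 9 - 0 = 9 + 0 = 9$)
$80 \left(\left(6 - 2 C{\left(-1 \right)}\right) + 2 \cdot 3\right) = 80 \left(\left(6 - 18\right) + 2 \cdot 3\right) = 80 \left(\left(6 - 18\right) + 6\right) = 80 \left(-12 + 6\right) = 80 \left(-6\right) = -480$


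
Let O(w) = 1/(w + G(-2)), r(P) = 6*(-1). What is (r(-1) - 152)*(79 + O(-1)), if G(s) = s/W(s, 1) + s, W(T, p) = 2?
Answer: -24885/2 ≈ -12443.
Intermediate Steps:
r(P) = -6
G(s) = 3*s/2 (G(s) = s/2 + s = 3*s/2)
O(w) = 1/(-3 + w) (O(w) = 1/(w + (3/2)*(-2)) = 1/(w - 3) = 1/(-3 + w))
(r(-1) - 152)*(79 + O(-1)) = (-6 - 152)*(79 + 1/(-3 - 1)) = -158*(79 + 1/(-4)) = -158*(79 - ¼) = -158*315/4 = -24885/2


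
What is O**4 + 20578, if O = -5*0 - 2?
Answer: 20594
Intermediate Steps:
O = -2 (O = 0 - 2 = -2)
O**4 + 20578 = (-2)**4 + 20578 = 16 + 20578 = 20594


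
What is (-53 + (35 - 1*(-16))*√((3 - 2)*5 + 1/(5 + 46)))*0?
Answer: 0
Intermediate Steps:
(-53 + (35 - 1*(-16))*√((3 - 2)*5 + 1/(5 + 46)))*0 = (-53 + (35 + 16)*√(1*5 + 1/51))*0 = (-53 + 51*√(5 + 1/51))*0 = (-53 + 51*√(256/51))*0 = (-53 + 51*(16*√51/51))*0 = (-53 + 16*√51)*0 = 0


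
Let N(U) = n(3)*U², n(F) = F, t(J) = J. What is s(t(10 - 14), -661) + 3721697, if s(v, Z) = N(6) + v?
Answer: 3721801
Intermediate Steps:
N(U) = 3*U²
s(v, Z) = 108 + v (s(v, Z) = 3*6² + v = 3*36 + v = 108 + v)
s(t(10 - 14), -661) + 3721697 = (108 + (10 - 14)) + 3721697 = (108 - 4) + 3721697 = 104 + 3721697 = 3721801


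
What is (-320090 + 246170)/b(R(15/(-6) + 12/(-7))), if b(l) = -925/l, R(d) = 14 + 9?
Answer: 340032/185 ≈ 1838.0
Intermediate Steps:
R(d) = 23
(-320090 + 246170)/b(R(15/(-6) + 12/(-7))) = (-320090 + 246170)/((-925/23)) = -73920/((-925*1/23)) = -73920/(-925/23) = -73920*(-23/925) = 340032/185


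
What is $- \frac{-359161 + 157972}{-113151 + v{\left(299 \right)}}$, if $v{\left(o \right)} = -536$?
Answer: $- \frac{201189}{113687} \approx -1.7697$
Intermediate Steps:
$- \frac{-359161 + 157972}{-113151 + v{\left(299 \right)}} = - \frac{-359161 + 157972}{-113151 - 536} = - \frac{-201189}{-113687} = - \frac{\left(-201189\right) \left(-1\right)}{113687} = \left(-1\right) \frac{201189}{113687} = - \frac{201189}{113687}$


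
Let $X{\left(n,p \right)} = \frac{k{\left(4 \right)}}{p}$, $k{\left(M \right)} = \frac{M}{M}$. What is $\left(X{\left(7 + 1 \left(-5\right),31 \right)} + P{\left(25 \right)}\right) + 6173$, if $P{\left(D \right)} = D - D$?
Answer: $\frac{191364}{31} \approx 6173.0$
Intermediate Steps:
$k{\left(M \right)} = 1$
$P{\left(D \right)} = 0$
$X{\left(n,p \right)} = \frac{1}{p}$ ($X{\left(n,p \right)} = 1 \frac{1}{p} = \frac{1}{p}$)
$\left(X{\left(7 + 1 \left(-5\right),31 \right)} + P{\left(25 \right)}\right) + 6173 = \left(\frac{1}{31} + 0\right) + 6173 = \frac{1}{31} + 6173 = \frac{191364}{31}$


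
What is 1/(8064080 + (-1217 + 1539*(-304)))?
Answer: 1/7595007 ≈ 1.3167e-7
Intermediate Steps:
1/(8064080 + (-1217 + 1539*(-304))) = 1/(8064080 + (-1217 - 467856)) = 1/(8064080 - 469073) = 1/7595007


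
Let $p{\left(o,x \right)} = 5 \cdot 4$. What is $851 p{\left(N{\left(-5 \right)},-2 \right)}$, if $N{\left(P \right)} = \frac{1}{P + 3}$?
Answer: $17020$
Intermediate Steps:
$N{\left(P \right)} = \frac{1}{3 + P}$
$p{\left(o,x \right)} = 20$
$851 p{\left(N{\left(-5 \right)},-2 \right)} = 851 \cdot 20 = 17020$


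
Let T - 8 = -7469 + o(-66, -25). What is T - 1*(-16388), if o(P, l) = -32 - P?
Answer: 8961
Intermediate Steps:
T = -7427 (T = 8 + (-7469 + (-32 - 1*(-66))) = 8 + (-7469 + (-32 + 66)) = 8 + (-7469 + 34) = 8 - 7435 = -7427)
T - 1*(-16388) = -7427 - 1*(-16388) = -7427 + 16388 = 8961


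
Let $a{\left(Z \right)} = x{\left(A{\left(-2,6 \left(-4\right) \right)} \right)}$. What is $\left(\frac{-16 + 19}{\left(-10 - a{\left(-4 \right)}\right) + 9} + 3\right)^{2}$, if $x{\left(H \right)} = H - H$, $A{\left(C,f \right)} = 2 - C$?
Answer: $0$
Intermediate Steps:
$x{\left(H \right)} = 0$
$a{\left(Z \right)} = 0$
$\left(\frac{-16 + 19}{\left(-10 - a{\left(-4 \right)}\right) + 9} + 3\right)^{2} = \left(\frac{-16 + 19}{\left(-10 - 0\right) + 9} + 3\right)^{2} = \left(\frac{3}{\left(-10 + 0\right) + 9} + 3\right)^{2} = \left(\frac{3}{-10 + 9} + 3\right)^{2} = \left(\frac{3}{-1} + 3\right)^{2} = \left(3 \left(-1\right) + 3\right)^{2} = \left(-3 + 3\right)^{2} = 0^{2} = 0$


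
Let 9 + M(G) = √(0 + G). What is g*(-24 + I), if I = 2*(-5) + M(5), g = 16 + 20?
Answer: -1548 + 36*√5 ≈ -1467.5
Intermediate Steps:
g = 36
M(G) = -9 + √G (M(G) = -9 + √(0 + G) = -9 + √G)
I = -19 + √5 (I = 2*(-5) + (-9 + √5) = -10 + (-9 + √5) = -19 + √5 ≈ -16.764)
g*(-24 + I) = 36*(-24 + (-19 + √5)) = 36*(-43 + √5) = -1548 + 36*√5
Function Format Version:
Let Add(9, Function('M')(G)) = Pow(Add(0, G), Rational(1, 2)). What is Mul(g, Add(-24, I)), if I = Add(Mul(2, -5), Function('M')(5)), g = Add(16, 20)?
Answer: Add(-1548, Mul(36, Pow(5, Rational(1, 2)))) ≈ -1467.5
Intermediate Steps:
g = 36
Function('M')(G) = Add(-9, Pow(G, Rational(1, 2))) (Function('M')(G) = Add(-9, Pow(Add(0, G), Rational(1, 2))) = Add(-9, Pow(G, Rational(1, 2))))
I = Add(-19, Pow(5, Rational(1, 2))) (I = Add(Mul(2, -5), Add(-9, Pow(5, Rational(1, 2)))) = Add(-10, Add(-9, Pow(5, Rational(1, 2)))) = Add(-19, Pow(5, Rational(1, 2))) ≈ -16.764)
Mul(g, Add(-24, I)) = Mul(36, Add(-24, Add(-19, Pow(5, Rational(1, 2))))) = Mul(36, Add(-43, Pow(5, Rational(1, 2)))) = Add(-1548, Mul(36, Pow(5, Rational(1, 2))))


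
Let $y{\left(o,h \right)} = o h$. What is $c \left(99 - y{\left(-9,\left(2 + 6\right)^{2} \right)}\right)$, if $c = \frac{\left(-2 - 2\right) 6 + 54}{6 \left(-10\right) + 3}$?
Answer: $- \frac{6750}{19} \approx -355.26$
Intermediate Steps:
$c = - \frac{10}{19}$ ($c = \frac{\left(-4\right) 6 + 54}{-60 + 3} = \frac{-24 + 54}{-57} = 30 \left(- \frac{1}{57}\right) = - \frac{10}{19} \approx -0.52632$)
$y{\left(o,h \right)} = h o$
$c \left(99 - y{\left(-9,\left(2 + 6\right)^{2} \right)}\right) = - \frac{10 \left(99 - \left(2 + 6\right)^{2} \left(-9\right)\right)}{19} = - \frac{10 \left(99 - 8^{2} \left(-9\right)\right)}{19} = - \frac{10 \left(99 - 64 \left(-9\right)\right)}{19} = - \frac{10 \left(99 - -576\right)}{19} = - \frac{10 \left(99 + 576\right)}{19} = \left(- \frac{10}{19}\right) 675 = - \frac{6750}{19}$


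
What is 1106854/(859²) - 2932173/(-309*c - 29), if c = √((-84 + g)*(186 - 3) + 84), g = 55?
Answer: 614730238821793/367979855677624 - 906041457*I*√5223/498698104 ≈ 1.6706 - 131.3*I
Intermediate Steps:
c = I*√5223 (c = √((-84 + 55)*(186 - 3) + 84) = √(-29*183 + 84) = √(-5307 + 84) = √(-5223) = I*√5223 ≈ 72.27*I)
1106854/(859²) - 2932173/(-309*c - 29) = 1106854/(859²) - 2932173/(-309*I*√5223 - 29) = 1106854/737881 - 2932173/(-309*I*√5223 - 29) = 1106854*(1/737881) - 2932173/(-29 - 309*I*√5223) = 1106854/737881 - 2932173/(-29 - 309*I*√5223)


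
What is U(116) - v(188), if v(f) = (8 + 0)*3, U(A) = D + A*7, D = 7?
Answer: 795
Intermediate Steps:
U(A) = 7 + 7*A (U(A) = 7 + A*7 = 7 + 7*A)
v(f) = 24 (v(f) = 8*3 = 24)
U(116) - v(188) = (7 + 7*116) - 1*24 = (7 + 812) - 24 = 819 - 24 = 795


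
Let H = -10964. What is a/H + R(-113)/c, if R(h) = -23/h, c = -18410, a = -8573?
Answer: 8917208459/11404369060 ≈ 0.78191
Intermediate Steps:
a/H + R(-113)/c = -8573/(-10964) - 23/(-113)/(-18410) = -8573*(-1/10964) - 23*(-1/113)*(-1/18410) = 8573/10964 + (23/113)*(-1/18410) = 8573/10964 - 23/2080330 = 8917208459/11404369060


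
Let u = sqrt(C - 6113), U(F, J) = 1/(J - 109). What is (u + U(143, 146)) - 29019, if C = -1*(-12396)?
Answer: -1073702/37 + sqrt(6283) ≈ -28940.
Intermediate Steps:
C = 12396
U(F, J) = 1/(-109 + J)
u = sqrt(6283) (u = sqrt(12396 - 6113) = sqrt(6283) ≈ 79.265)
(u + U(143, 146)) - 29019 = (sqrt(6283) + 1/(-109 + 146)) - 29019 = (sqrt(6283) + 1/37) - 29019 = (1/37 + sqrt(6283)) - 29019 = -1073702/37 + sqrt(6283)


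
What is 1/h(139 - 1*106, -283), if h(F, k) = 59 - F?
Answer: 1/26 ≈ 0.038462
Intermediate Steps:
1/h(139 - 1*106, -283) = 1/(59 - (139 - 1*106)) = 1/(59 - (139 - 106)) = 1/(59 - 1*33) = 1/(59 - 33) = 1/26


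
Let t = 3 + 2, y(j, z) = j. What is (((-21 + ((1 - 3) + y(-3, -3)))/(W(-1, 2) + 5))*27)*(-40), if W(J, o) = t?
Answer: 2808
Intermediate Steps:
t = 5
W(J, o) = 5
(((-21 + ((1 - 3) + y(-3, -3)))/(W(-1, 2) + 5))*27)*(-40) = (((-21 + ((1 - 3) - 3))/(5 + 5))*27)*(-40) = (((-21 + (-2 - 3))/10)*27)*(-40) = (((-21 - 5)*(1/10))*27)*(-40) = (-26*1/10*27)*(-40) = -13/5*27*(-40) = -351/5*(-40) = 2808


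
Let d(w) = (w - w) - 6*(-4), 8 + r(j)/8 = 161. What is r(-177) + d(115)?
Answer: 1248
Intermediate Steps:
r(j) = 1224 (r(j) = -64 + 8*161 = -64 + 1288 = 1224)
d(w) = 24 (d(w) = 0 + 24 = 24)
r(-177) + d(115) = 1224 + 24 = 1248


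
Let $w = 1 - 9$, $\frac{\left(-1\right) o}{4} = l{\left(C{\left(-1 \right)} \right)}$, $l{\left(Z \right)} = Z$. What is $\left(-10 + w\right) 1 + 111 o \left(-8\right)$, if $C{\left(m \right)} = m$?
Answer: $-3570$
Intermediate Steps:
$o = 4$ ($o = \left(-4\right) \left(-1\right) = 4$)
$w = -8$ ($w = 1 - 9 = -8$)
$\left(-10 + w\right) 1 + 111 o \left(-8\right) = \left(-10 - 8\right) 1 + 111 \cdot 4 \left(-8\right) = \left(-18\right) 1 + 111 \left(-32\right) = -18 - 3552 = -3570$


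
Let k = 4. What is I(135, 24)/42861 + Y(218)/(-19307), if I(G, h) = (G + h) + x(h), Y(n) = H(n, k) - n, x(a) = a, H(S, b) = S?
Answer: 61/14287 ≈ 0.0042696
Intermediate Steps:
Y(n) = 0 (Y(n) = n - n = 0)
I(G, h) = G + 2*h (I(G, h) = (G + h) + h = G + 2*h)
I(135, 24)/42861 + Y(218)/(-19307) = (135 + 2*24)/42861 + 0/(-19307) = (135 + 48)*(1/42861) + 0*(-1/19307) = 183*(1/42861) + 0 = 61/14287 + 0 = 61/14287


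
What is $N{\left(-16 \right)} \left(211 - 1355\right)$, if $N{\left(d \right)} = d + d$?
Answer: $36608$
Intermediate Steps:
$N{\left(d \right)} = 2 d$
$N{\left(-16 \right)} \left(211 - 1355\right) = 2 \left(-16\right) \left(211 - 1355\right) = \left(-32\right) \left(-1144\right) = 36608$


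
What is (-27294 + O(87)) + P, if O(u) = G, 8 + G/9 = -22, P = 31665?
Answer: 4101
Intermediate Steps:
G = -270 (G = -72 + 9*(-22) = -72 - 198 = -270)
O(u) = -270
(-27294 + O(87)) + P = (-27294 - 270) + 31665 = -27564 + 31665 = 4101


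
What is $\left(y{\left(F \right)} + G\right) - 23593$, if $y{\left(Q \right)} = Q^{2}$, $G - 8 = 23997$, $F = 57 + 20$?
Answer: $6341$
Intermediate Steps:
$F = 77$
$G = 24005$ ($G = 8 + 23997 = 24005$)
$\left(y{\left(F \right)} + G\right) - 23593 = \left(77^{2} + 24005\right) - 23593 = \left(5929 + 24005\right) - 23593 = 29934 - 23593 = 6341$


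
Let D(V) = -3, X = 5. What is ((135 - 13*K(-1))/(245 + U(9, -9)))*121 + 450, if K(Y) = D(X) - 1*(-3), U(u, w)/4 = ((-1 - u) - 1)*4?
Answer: 15795/23 ≈ 686.74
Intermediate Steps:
U(u, w) = -32 - 16*u (U(u, w) = 4*(((-1 - u) - 1)*4) = 4*((-2 - u)*4) = 4*(-8 - 4*u) = -32 - 16*u)
K(Y) = 0 (K(Y) = -3 - 1*(-3) = -3 + 3 = 0)
((135 - 13*K(-1))/(245 + U(9, -9)))*121 + 450 = ((135 - 13*0)/(245 + (-32 - 16*9)))*121 + 450 = ((135 + 0)/(245 + (-32 - 144)))*121 + 450 = (135/(245 - 176))*121 + 450 = (135/69)*121 + 450 = (135*(1/69))*121 + 450 = (45/23)*121 + 450 = 5445/23 + 450 = 15795/23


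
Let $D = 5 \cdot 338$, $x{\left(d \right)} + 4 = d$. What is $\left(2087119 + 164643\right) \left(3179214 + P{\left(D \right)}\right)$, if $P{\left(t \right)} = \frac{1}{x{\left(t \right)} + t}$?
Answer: $\frac{12084110569440665}{1688} \approx 7.1588 \cdot 10^{12}$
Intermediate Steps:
$x{\left(d \right)} = -4 + d$
$D = 1690$
$P{\left(t \right)} = \frac{1}{-4 + 2 t}$ ($P{\left(t \right)} = \frac{1}{\left(-4 + t\right) + t} = \frac{1}{-4 + 2 t}$)
$\left(2087119 + 164643\right) \left(3179214 + P{\left(D \right)}\right) = \left(2087119 + 164643\right) \left(3179214 + \frac{1}{2 \left(-2 + 1690\right)}\right) = 2251762 \left(3179214 + \frac{1}{2 \cdot 1688}\right) = 2251762 \left(3179214 + \frac{1}{2} \cdot \frac{1}{1688}\right) = 2251762 \left(3179214 + \frac{1}{3376}\right) = 2251762 \cdot \frac{10733026465}{3376} = \frac{12084110569440665}{1688}$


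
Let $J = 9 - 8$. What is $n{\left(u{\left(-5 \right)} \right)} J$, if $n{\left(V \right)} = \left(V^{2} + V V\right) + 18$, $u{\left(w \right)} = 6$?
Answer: $90$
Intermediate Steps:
$n{\left(V \right)} = 18 + 2 V^{2}$ ($n{\left(V \right)} = \left(V^{2} + V^{2}\right) + 18 = 2 V^{2} + 18 = 18 + 2 V^{2}$)
$J = 1$ ($J = 9 - 8 = 1$)
$n{\left(u{\left(-5 \right)} \right)} J = \left(18 + 2 \cdot 6^{2}\right) 1 = \left(18 + 2 \cdot 36\right) 1 = \left(18 + 72\right) 1 = 90 \cdot 1 = 90$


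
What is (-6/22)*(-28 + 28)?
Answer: 0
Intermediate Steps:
(-6/22)*(-28 + 28) = -6*1/22*0 = -3/11*0 = 0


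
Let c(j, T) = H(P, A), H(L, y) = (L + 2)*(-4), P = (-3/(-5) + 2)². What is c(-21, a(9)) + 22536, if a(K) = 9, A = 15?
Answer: 562524/25 ≈ 22501.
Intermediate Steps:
P = 169/25 (P = (-3*(-⅕) + 2)² = (⅗ + 2)² = (13/5)² = 169/25 ≈ 6.7600)
H(L, y) = -8 - 4*L (H(L, y) = (2 + L)*(-4) = -8 - 4*L)
c(j, T) = -876/25 (c(j, T) = -8 - 4*169/25 = -8 - 676/25 = -876/25)
c(-21, a(9)) + 22536 = -876/25 + 22536 = 562524/25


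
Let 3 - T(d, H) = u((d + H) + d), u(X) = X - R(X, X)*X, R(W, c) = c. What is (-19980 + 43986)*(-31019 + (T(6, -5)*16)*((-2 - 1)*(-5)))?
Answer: -485377314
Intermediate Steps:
u(X) = X - X**2 (u(X) = X - X*X = X - X**2)
T(d, H) = 3 - (H + 2*d)*(1 - H - 2*d) (T(d, H) = 3 - ((d + H) + d)*(1 - ((d + H) + d)) = 3 - ((H + d) + d)*(1 - ((H + d) + d)) = 3 - (H + 2*d)*(1 - (H + 2*d)) = 3 - (H + 2*d)*(1 + (-H - 2*d)) = 3 - (H + 2*d)*(1 - H - 2*d))
(-19980 + 43986)*(-31019 + (T(6, -5)*16)*((-2 - 1)*(-5))) = (-19980 + 43986)*(-31019 + ((3 + (-5 + 2*6)*(-1 - 5 + 2*6))*16)*((-2 - 1)*(-5))) = 24006*(-31019 + ((3 + (-5 + 12)*(-1 - 5 + 12))*16)*(-3*(-5))) = 24006*(-31019 + ((3 + 7*6)*16)*15) = 24006*(-31019 + ((3 + 42)*16)*15) = 24006*(-31019 + (45*16)*15) = 24006*(-31019 + 720*15) = 24006*(-31019 + 10800) = 24006*(-20219) = -485377314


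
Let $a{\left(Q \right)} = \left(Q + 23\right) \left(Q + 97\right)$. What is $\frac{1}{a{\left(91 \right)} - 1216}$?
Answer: $\frac{1}{20216} \approx 4.9466 \cdot 10^{-5}$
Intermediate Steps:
$a{\left(Q \right)} = \left(23 + Q\right) \left(97 + Q\right)$
$\frac{1}{a{\left(91 \right)} - 1216} = \frac{1}{\left(2231 + 91^{2} + 120 \cdot 91\right) - 1216} = \frac{1}{\left(2231 + 8281 + 10920\right) - 1216} = \frac{1}{21432 - 1216} = \frac{1}{20216}$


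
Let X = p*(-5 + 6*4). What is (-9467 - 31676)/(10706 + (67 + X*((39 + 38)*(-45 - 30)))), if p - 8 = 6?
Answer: 41143/1525377 ≈ 0.026972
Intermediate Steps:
p = 14 (p = 8 + 6 = 14)
X = 266 (X = 14*(-5 + 6*4) = 14*(-5 + 24) = 14*19 = 266)
(-9467 - 31676)/(10706 + (67 + X*((39 + 38)*(-45 - 30)))) = (-9467 - 31676)/(10706 + (67 + 266*((39 + 38)*(-45 - 30)))) = -41143/(10706 + (67 + 266*(77*(-75)))) = -41143/(10706 + (67 + 266*(-5775))) = -41143/(10706 + (67 - 1536150)) = -41143/(10706 - 1536083) = -41143/(-1525377) = -41143*(-1/1525377) = 41143/1525377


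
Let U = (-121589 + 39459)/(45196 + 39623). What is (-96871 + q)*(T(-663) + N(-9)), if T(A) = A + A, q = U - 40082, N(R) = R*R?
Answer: 4820763934355/28273 ≈ 1.7051e+8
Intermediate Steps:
U = -82130/84819 ≈ -0.96830
N(R) = R**2
q = -3399797288/84819 (q = -82130/84819 - 40082 = -3399797288/84819 ≈ -40083.)
T(A) = 2*A
(-96871 + q)*(T(-663) + N(-9)) = (-96871 - 3399797288/84819)*(2*(-663) + (-9)**2) = -11616298637*(-1326 + 81)/84819 = -11616298637/84819*(-1245) = 4820763934355/28273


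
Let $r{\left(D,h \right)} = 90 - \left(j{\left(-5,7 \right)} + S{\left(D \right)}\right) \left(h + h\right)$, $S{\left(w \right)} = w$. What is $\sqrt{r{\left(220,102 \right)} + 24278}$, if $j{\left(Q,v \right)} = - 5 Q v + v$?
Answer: $2 i \sqrt{14410} \approx 240.08 i$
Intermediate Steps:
$j{\left(Q,v \right)} = v - 5 Q v$ ($j{\left(Q,v \right)} = - 5 Q v + v = v - 5 Q v$)
$r{\left(D,h \right)} = 90 - 2 h \left(182 + D\right)$ ($r{\left(D,h \right)} = 90 - \left(7 \left(1 - -25\right) + D\right) \left(h + h\right) = 90 - \left(7 \left(1 + 25\right) + D\right) 2 h = 90 - \left(7 \cdot 26 + D\right) 2 h = 90 - \left(182 + D\right) 2 h = 90 - 2 h \left(182 + D\right)$)
$\sqrt{r{\left(220,102 \right)} + 24278} = \sqrt{\left(90 - 37128 - 440 \cdot 102\right) + 24278} = \sqrt{\left(90 - 37128 - 44880\right) + 24278} = \sqrt{-81918 + 24278} = \sqrt{-57640} = 2 i \sqrt{14410}$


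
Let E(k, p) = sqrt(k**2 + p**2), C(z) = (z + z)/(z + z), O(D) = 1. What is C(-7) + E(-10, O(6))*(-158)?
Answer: 1 - 158*sqrt(101) ≈ -1586.9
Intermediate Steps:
C(z) = 1 (C(z) = (2*z)/((2*z)) = (2*z)*(1/(2*z)) = 1)
C(-7) + E(-10, O(6))*(-158) = 1 + sqrt((-10)**2 + 1**2)*(-158) = 1 + sqrt(100 + 1)*(-158) = 1 + sqrt(101)*(-158) = 1 - 158*sqrt(101)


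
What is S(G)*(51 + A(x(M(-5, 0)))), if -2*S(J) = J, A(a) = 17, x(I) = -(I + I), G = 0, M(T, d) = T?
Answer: 0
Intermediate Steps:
x(I) = -2*I
S(J) = -J/2
S(G)*(51 + A(x(M(-5, 0)))) = (-½*0)*(51 + 17) = 0*68 = 0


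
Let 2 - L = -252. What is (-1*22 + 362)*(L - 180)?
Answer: 25160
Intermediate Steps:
L = 254 (L = 2 - 1*(-252) = 2 + 252 = 254)
(-1*22 + 362)*(L - 180) = (-1*22 + 362)*(254 - 180) = (-22 + 362)*74 = 340*74 = 25160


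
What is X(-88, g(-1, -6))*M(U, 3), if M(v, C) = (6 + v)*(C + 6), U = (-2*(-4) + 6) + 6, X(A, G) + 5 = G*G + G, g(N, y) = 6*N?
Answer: 5850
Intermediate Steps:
X(A, G) = -5 + G + G**2 (X(A, G) = -5 + (G*G + G) = -5 + (G**2 + G) = -5 + (G + G**2) = -5 + G + G**2)
U = 20 (U = (8 + 6) + 6 = 14 + 6 = 20)
M(v, C) = (6 + C)*(6 + v) (M(v, C) = (6 + v)*(6 + C) = (6 + C)*(6 + v))
X(-88, g(-1, -6))*M(U, 3) = (-5 + 6*(-1) + (6*(-1))**2)*(36 + 6*3 + 6*20 + 3*20) = (-5 - 6 + (-6)**2)*(36 + 18 + 120 + 60) = (-5 - 6 + 36)*234 = 25*234 = 5850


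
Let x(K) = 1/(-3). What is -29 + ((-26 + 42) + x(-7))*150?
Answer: 2321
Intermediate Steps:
x(K) = -⅓
-29 + ((-26 + 42) + x(-7))*150 = -29 + ((-26 + 42) - ⅓)*150 = -29 + (16 - ⅓)*150 = -29 + (47/3)*150 = -29 + 2350 = 2321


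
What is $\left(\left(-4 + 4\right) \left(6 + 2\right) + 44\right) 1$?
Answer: $44$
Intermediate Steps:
$\left(\left(-4 + 4\right) \left(6 + 2\right) + 44\right) 1 = \left(0 \cdot 8 + 44\right) 1 = \left(0 + 44\right) 1 = 44 \cdot 1 = 44$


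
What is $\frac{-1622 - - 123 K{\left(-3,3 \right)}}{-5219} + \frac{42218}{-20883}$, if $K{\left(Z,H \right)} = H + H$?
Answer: $- \frac{11875010}{6411081} \approx -1.8523$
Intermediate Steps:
$K{\left(Z,H \right)} = 2 H$
$\frac{-1622 - - 123 K{\left(-3,3 \right)}}{-5219} + \frac{42218}{-20883} = \frac{-1622 - - 123 \cdot 2 \cdot 3}{-5219} + \frac{42218}{-20883} = \left(-1622 - \left(-123\right) 6\right) \left(- \frac{1}{5219}\right) + 42218 \left(- \frac{1}{20883}\right) = \left(-1622 - -738\right) \left(- \frac{1}{5219}\right) - \frac{42218}{20883} = \left(-1622 + 738\right) \left(- \frac{1}{5219}\right) - \frac{42218}{20883} = \left(-884\right) \left(- \frac{1}{5219}\right) - \frac{42218}{20883} = \frac{52}{307} - \frac{42218}{20883} = - \frac{11875010}{6411081}$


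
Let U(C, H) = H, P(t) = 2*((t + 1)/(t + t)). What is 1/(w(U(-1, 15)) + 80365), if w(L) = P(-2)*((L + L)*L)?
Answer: 1/80590 ≈ 1.2408e-5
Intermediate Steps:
P(t) = (1 + t)/t (P(t) = 2*((1 + t)/((2*t))) = 2*((1 + t)*(1/(2*t))) = 2*((1 + t)/(2*t)) = (1 + t)/t)
w(L) = L**2 (w(L) = ((1 - 2)/(-2))*((L + L)*L) = (-1/2*(-1))*((2*L)*L) = (2*L**2)/2 = L**2)
1/(w(U(-1, 15)) + 80365) = 1/(15**2 + 80365) = 1/(225 + 80365) = 1/80590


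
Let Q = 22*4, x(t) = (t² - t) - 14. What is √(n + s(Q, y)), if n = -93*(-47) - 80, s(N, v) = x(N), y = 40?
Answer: √11933 ≈ 109.24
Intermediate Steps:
x(t) = -14 + t² - t
Q = 88
s(N, v) = -14 + N² - N
n = 4291 (n = 4371 - 80 = 4291)
√(n + s(Q, y)) = √(4291 + (-14 + 88² - 1*88)) = √(4291 + (-14 + 7744 - 88)) = √(4291 + 7642) = √11933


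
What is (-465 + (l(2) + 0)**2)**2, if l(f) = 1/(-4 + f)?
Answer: 3455881/16 ≈ 2.1599e+5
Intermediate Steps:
(-465 + (l(2) + 0)**2)**2 = (-465 + (1/(-4 + 2) + 0)**2)**2 = (-465 + (1/(-2) + 0)**2)**2 = (-465 + (-1/2 + 0)**2)**2 = (-465 + (-1/2)**2)**2 = (-465 + 1/4)**2 = (-1859/4)**2 = 3455881/16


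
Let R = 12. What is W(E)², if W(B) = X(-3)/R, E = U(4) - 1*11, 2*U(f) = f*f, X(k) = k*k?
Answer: 9/16 ≈ 0.56250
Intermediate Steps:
X(k) = k²
U(f) = f²/2 (U(f) = (f*f)/2 = f²/2)
E = -3 (E = (½)*4² - 1*11 = (½)*16 - 11 = 8 - 11 = -3)
W(B) = ¾ (W(B) = (-3)²/12 = 9*(1/12) = ¾)
W(E)² = (¾)² = 9/16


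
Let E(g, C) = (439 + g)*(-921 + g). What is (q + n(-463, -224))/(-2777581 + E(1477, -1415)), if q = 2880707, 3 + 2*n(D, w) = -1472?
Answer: -5759939/3424570 ≈ -1.6819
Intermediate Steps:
n(D, w) = -1475/2 (n(D, w) = -3/2 + (1/2)*(-1472) = -3/2 - 736 = -1475/2)
E(g, C) = (-921 + g)*(439 + g)
(q + n(-463, -224))/(-2777581 + E(1477, -1415)) = (2880707 - 1475/2)/(-2777581 + (-404319 + 1477**2 - 482*1477)) = 5759939/(2*(-2777581 + (-404319 + 2181529 - 711914))) = 5759939/(2*(-2777581 + 1065296)) = (5759939/2)/(-1712285) = (5759939/2)*(-1/1712285) = -5759939/3424570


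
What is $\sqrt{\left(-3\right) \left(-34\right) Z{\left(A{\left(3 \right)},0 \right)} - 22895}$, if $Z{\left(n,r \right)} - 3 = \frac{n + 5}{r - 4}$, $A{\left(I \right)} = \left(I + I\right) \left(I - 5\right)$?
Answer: $\frac{i \sqrt{89642}}{2} \approx 149.7 i$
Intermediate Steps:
$A{\left(I \right)} = 2 I \left(-5 + I\right)$
$Z{\left(n,r \right)} = 3 + \frac{5 + n}{-4 + r}$ ($Z{\left(n,r \right)} = 3 + \frac{n + 5}{r - 4} = 3 + \frac{5 + n}{-4 + r}$)
$\sqrt{\left(-3\right) \left(-34\right) Z{\left(A{\left(3 \right)},0 \right)} - 22895} = \sqrt{\left(-3\right) \left(-34\right) \frac{-7 + 2 \cdot 3 \left(-5 + 3\right) + 3 \cdot 0}{-4 + 0} - 22895} = \sqrt{102 \frac{-7 + 2 \cdot 3 \left(-2\right) + 0}{-4} - 22895} = \sqrt{102 \left(- \frac{-7 - 12 + 0}{4}\right) - 22895} = \sqrt{102 \left(\left(- \frac{1}{4}\right) \left(-19\right)\right) - 22895} = \sqrt{102 \cdot \frac{19}{4} - 22895} = \sqrt{\frac{969}{2} - 22895} = \sqrt{- \frac{44821}{2}} = \frac{i \sqrt{89642}}{2}$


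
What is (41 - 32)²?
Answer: 81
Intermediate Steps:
(41 - 32)² = 9² = 81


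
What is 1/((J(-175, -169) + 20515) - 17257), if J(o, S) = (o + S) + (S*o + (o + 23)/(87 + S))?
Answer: 41/1332125 ≈ 3.0778e-5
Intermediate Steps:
J(o, S) = S + o + S*o + (23 + o)/(87 + S) (J(o, S) = (S + o) + (S*o + (23 + o)/(87 + S)) = S + o + S*o + (23 + o)/(87 + S))
1/((J(-175, -169) + 20515) - 17257) = 1/(((23 + (-169)² + 87*(-169) + 88*(-175) - 175*(-169)² + 88*(-169)*(-175))/(87 - 169) + 20515) - 17257) = 1/(((23 + 28561 - 14703 - 15400 - 175*28561 + 2602600)/(-82) + 20515) - 17257) = 1/((-(23 + 28561 - 14703 - 15400 - 4998175 + 2602600)/82 + 20515) - 17257) = 1/((-1/82*(-2397094) + 20515) - 17257) = 1/((1198547/41 + 20515) - 17257) = 1/(2039662/41 - 17257) = 1/(1332125/41) = 41/1332125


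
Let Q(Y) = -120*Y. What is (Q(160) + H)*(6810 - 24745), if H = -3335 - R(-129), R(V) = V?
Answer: 401851610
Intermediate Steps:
H = -3206 (H = -3335 - 1*(-129) = -3335 + 129 = -3206)
(Q(160) + H)*(6810 - 24745) = (-120*160 - 3206)*(6810 - 24745) = (-19200 - 3206)*(-17935) = -22406*(-17935) = 401851610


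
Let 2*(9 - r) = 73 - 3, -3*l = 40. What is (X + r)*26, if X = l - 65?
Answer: -8138/3 ≈ -2712.7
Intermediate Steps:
l = -40/3 (l = -⅓*40 = -40/3 ≈ -13.333)
r = -26 (r = 9 - (73 - 3)/2 = 9 - ½*70 = 9 - 35 = -26)
X = -235/3 (X = -40/3 - 65 = -235/3 ≈ -78.333)
(X + r)*26 = (-235/3 - 26)*26 = -313/3*26 = -8138/3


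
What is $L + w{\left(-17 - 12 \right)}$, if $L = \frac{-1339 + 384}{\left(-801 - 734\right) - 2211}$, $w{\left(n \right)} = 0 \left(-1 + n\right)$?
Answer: $\frac{955}{3746} \approx 0.25494$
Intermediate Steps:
$w{\left(n \right)} = 0$
$L = \frac{955}{3746}$ ($L = - \frac{955}{\left(-801 - 734\right) - 2211} = - \frac{955}{-1535 - 2211} = - \frac{955}{-3746} = \left(-955\right) \left(- \frac{1}{3746}\right) = \frac{955}{3746} \approx 0.25494$)
$L + w{\left(-17 - 12 \right)} = \frac{955}{3746} + 0 = \frac{955}{3746}$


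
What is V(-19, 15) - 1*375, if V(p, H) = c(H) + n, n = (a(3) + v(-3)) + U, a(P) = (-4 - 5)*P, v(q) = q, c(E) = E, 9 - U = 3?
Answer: -384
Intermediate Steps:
U = 6 (U = 9 - 1*3 = 9 - 3 = 6)
a(P) = -9*P
n = -24 (n = (-9*3 - 3) + 6 = (-27 - 3) + 6 = -30 + 6 = -24)
V(p, H) = -24 + H (V(p, H) = H - 24 = -24 + H)
V(-19, 15) - 1*375 = (-24 + 15) - 1*375 = -9 - 375 = -384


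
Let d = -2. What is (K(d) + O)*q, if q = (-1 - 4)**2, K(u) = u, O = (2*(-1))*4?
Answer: -250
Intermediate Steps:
O = -8 (O = -2*4 = -8)
q = 25 (q = (-5)**2 = 25)
(K(d) + O)*q = (-2 - 8)*25 = -10*25 = -250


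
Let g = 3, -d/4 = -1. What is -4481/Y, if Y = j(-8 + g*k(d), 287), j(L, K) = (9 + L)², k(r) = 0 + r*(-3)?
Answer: -4481/1225 ≈ -3.6580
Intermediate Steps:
d = 4 (d = -4*(-1) = 4)
k(r) = -3*r (k(r) = 0 - 3*r = -3*r)
Y = 1225 (Y = (9 + (-8 + 3*(-3*4)))² = (9 + (-8 + 3*(-12)))² = (9 + (-8 - 36))² = (9 - 44)² = (-35)² = 1225)
-4481/Y = -4481/1225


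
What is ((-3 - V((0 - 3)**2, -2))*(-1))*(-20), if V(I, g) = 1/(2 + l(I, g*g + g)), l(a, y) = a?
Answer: -680/11 ≈ -61.818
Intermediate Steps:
V(I, g) = 1/(2 + I)
((-3 - V((0 - 3)**2, -2))*(-1))*(-20) = ((-3 - 1/(2 + (0 - 3)**2))*(-1))*(-20) = ((-3 - 1/(2 + (-3)**2))*(-1))*(-20) = ((-3 - 1/(2 + 9))*(-1))*(-20) = ((-3 - 1/11)*(-1))*(-20) = -34/11*(-1)*(-20) = (34/11)*(-20) = -680/11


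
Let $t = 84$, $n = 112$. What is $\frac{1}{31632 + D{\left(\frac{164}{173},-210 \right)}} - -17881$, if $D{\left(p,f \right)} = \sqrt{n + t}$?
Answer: $\frac{565862127}{31646} \approx 17881.0$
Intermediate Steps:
$D{\left(p,f \right)} = 14$ ($D{\left(p,f \right)} = \sqrt{112 + 84} = \sqrt{196} = 14$)
$\frac{1}{31632 + D{\left(\frac{164}{173},-210 \right)}} - -17881 = \frac{1}{31632 + 14} - -17881 = \frac{1}{31646} + 17881 = \frac{565862127}{31646}$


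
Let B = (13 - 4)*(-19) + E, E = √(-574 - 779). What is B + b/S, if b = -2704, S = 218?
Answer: -19991/109 + I*√1353 ≈ -183.4 + 36.783*I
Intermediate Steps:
E = I*√1353 (E = √(-1353) = I*√1353 ≈ 36.783*I)
B = -171 + I*√1353 (B = (13 - 4)*(-19) + I*√1353 = 9*(-19) + I*√1353 = -171 + I*√1353 ≈ -171.0 + 36.783*I)
B + b/S = (-171 + I*√1353) - 2704/218 = (-171 + I*√1353) - 2704*1/218 = (-171 + I*√1353) - 1352/109 = -19991/109 + I*√1353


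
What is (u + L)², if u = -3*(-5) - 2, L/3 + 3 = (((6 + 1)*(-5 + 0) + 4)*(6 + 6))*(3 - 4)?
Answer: 1254400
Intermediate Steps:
L = 1107 (L = -9 + 3*((((6 + 1)*(-5 + 0) + 4)*(6 + 6))*(3 - 4)) = -9 + 3*(((7*(-5) + 4)*12)*(-1)) = -9 + 3*(((-35 + 4)*12)*(-1)) = -9 + 3*(-31*12*(-1)) = -9 + 3*(-372*(-1)) = -9 + 3*372 = -9 + 1116 = 1107)
u = 13 (u = 15 - 2 = 13)
(u + L)² = (13 + 1107)² = 1120² = 1254400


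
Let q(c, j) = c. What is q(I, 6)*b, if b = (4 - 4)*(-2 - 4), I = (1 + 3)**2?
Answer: 0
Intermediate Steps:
I = 16 (I = 4**2 = 16)
b = 0 (b = 0*(-6) = 0)
q(I, 6)*b = 16*0 = 0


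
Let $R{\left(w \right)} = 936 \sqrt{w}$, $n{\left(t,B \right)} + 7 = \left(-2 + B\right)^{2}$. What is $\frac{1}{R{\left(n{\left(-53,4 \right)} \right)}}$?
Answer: $- \frac{i \sqrt{3}}{2808} \approx - 0.00061683 i$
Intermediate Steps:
$n{\left(t,B \right)} = -7 + \left(-2 + B\right)^{2}$
$\frac{1}{R{\left(n{\left(-53,4 \right)} \right)}} = \frac{1}{936 \sqrt{-7 + \left(-2 + 4\right)^{2}}} = \frac{1}{936 \sqrt{-7 + 2^{2}}} = \frac{1}{936 \sqrt{-7 + 4}} = \frac{1}{936 \sqrt{-3}} = \frac{1}{936 i \sqrt{3}} = - \frac{i \sqrt{3}}{2808}$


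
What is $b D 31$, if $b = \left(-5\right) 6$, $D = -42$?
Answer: $39060$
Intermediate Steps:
$b = -30$
$b D 31 = \left(-30\right) \left(-42\right) 31 = 1260 \cdot 31 = 39060$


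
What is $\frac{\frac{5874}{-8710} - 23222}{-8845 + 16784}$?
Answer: $- \frac{101134747}{34574345} \approx -2.9251$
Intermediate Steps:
$\frac{\frac{5874}{-8710} - 23222}{-8845 + 16784} = \frac{5874 \left(- \frac{1}{8710}\right) - 23222}{7939} = \left(- \frac{2937}{4355} - 23222\right) \frac{1}{7939} = \left(- \frac{101134747}{4355}\right) \frac{1}{7939} = - \frac{101134747}{34574345}$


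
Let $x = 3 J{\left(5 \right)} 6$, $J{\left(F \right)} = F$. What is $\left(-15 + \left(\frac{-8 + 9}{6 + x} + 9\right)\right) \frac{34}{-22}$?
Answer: $\frac{9775}{1056} \approx 9.2566$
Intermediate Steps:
$x = 90$ ($x = 3 \cdot 5 \cdot 6 = 15 \cdot 6 = 90$)
$\left(-15 + \left(\frac{-8 + 9}{6 + x} + 9\right)\right) \frac{34}{-22} = \left(-15 + \left(\frac{-8 + 9}{6 + 90} + 9\right)\right) \frac{34}{-22} = \left(-15 + \left(1 \cdot \frac{1}{96} + 9\right)\right) 34 \left(- \frac{1}{22}\right) = \left(-15 + \left(1 \cdot \frac{1}{96} + 9\right)\right) \left(- \frac{17}{11}\right) = \left(-15 + \left(\frac{1}{96} + 9\right)\right) \left(- \frac{17}{11}\right) = \left(-15 + \frac{865}{96}\right) \left(- \frac{17}{11}\right) = \left(- \frac{575}{96}\right) \left(- \frac{17}{11}\right) = \frac{9775}{1056}$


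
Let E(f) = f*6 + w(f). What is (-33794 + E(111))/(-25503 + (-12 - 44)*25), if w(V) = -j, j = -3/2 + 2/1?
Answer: 66257/53806 ≈ 1.2314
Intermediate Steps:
j = ½ (j = -3*½ + 2*1 = -3/2 + 2 = ½ ≈ 0.50000)
w(V) = -½ (w(V) = -1*½ = -½)
E(f) = -½ + 6*f (E(f) = f*6 - ½ = 6*f - ½ = -½ + 6*f)
(-33794 + E(111))/(-25503 + (-12 - 44)*25) = (-33794 + (-½ + 6*111))/(-25503 + (-12 - 44)*25) = (-33794 + (-½ + 666))/(-25503 - 56*25) = (-33794 + 1331/2)/(-25503 - 1400) = -66257/2/(-26903) = -66257/2*(-1/26903) = 66257/53806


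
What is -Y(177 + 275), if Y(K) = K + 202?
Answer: -654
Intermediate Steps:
Y(K) = 202 + K
-Y(177 + 275) = -(202 + (177 + 275)) = -(202 + 452) = -1*654 = -654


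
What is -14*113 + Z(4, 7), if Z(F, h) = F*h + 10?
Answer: -1544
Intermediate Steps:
Z(F, h) = 10 + F*h
-14*113 + Z(4, 7) = -14*113 + (10 + 4*7) = -1582 + (10 + 28) = -1582 + 38 = -1544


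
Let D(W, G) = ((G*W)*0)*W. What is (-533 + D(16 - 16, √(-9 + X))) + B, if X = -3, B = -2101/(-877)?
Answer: -465340/877 ≈ -530.60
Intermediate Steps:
B = 2101/877 (B = -2101*(-1/877) = 2101/877 ≈ 2.3957)
D(W, G) = 0 (D(W, G) = 0*W = 0)
(-533 + D(16 - 16, √(-9 + X))) + B = (-533 + 0) + 2101/877 = -533 + 2101/877 = -465340/877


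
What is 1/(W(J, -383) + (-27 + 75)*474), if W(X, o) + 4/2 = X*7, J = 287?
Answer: 1/24759 ≈ 4.0389e-5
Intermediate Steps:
W(X, o) = -2 + 7*X (W(X, o) = -2 + X*7 = -2 + 7*X)
1/(W(J, -383) + (-27 + 75)*474) = 1/((-2 + 7*287) + (-27 + 75)*474) = 1/((-2 + 2009) + 48*474) = 1/(2007 + 22752) = 1/24759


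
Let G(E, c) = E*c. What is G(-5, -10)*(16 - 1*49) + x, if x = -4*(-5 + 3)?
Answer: -1642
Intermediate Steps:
x = 8 (x = -4*(-2) = 8)
G(-5, -10)*(16 - 1*49) + x = (-5*(-10))*(16 - 1*49) + 8 = 50*(16 - 49) + 8 = 50*(-33) + 8 = -1650 + 8 = -1642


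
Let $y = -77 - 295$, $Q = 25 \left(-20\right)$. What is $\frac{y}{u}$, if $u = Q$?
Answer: $\frac{93}{125} \approx 0.744$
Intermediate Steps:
$Q = -500$
$y = -372$
$u = -500$
$\frac{y}{u} = - \frac{372}{-500} = \left(-372\right) \left(- \frac{1}{500}\right) = \frac{93}{125}$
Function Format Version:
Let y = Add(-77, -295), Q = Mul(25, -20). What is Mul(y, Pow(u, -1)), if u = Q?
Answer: Rational(93, 125) ≈ 0.74400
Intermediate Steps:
Q = -500
y = -372
u = -500
Mul(y, Pow(u, -1)) = Mul(-372, Pow(-500, -1)) = Mul(-372, Rational(-1, 500)) = Rational(93, 125)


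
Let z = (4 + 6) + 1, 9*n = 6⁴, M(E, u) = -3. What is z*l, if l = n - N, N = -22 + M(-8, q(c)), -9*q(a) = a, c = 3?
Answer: 1859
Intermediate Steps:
q(a) = -a/9
N = -25 (N = -22 - 3 = -25)
n = 144 (n = (⅑)*6⁴ = (⅑)*1296 = 144)
l = 169 (l = 144 - 1*(-25) = 144 + 25 = 169)
z = 11 (z = 10 + 1 = 11)
z*l = 11*169 = 1859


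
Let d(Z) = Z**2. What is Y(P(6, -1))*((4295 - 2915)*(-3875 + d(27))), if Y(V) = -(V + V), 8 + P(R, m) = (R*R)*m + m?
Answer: -390733200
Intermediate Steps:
P(R, m) = -8 + m + m*R**2 (P(R, m) = -8 + ((R*R)*m + m) = -8 + (R**2*m + m) = -8 + (m*R**2 + m) = -8 + (m + m*R**2) = -8 + m + m*R**2)
Y(V) = -2*V
Y(P(6, -1))*((4295 - 2915)*(-3875 + d(27))) = (-2*(-8 - 1 - 1*6**2))*((4295 - 2915)*(-3875 + 27**2)) = (-2*(-8 - 1 - 1*36))*(1380*(-3875 + 729)) = (-2*(-8 - 1 - 36))*(1380*(-3146)) = -2*(-45)*(-4341480) = 90*(-4341480) = -390733200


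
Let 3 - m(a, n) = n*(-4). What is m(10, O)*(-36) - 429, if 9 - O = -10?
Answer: -3273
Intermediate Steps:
O = 19 (O = 9 - 1*(-10) = 9 + 10 = 19)
m(a, n) = 3 + 4*n (m(a, n) = 3 - n*(-4) = 3 - (-4)*n = 3 + 4*n)
m(10, O)*(-36) - 429 = (3 + 4*19)*(-36) - 429 = (3 + 76)*(-36) - 429 = 79*(-36) - 429 = -2844 - 429 = -3273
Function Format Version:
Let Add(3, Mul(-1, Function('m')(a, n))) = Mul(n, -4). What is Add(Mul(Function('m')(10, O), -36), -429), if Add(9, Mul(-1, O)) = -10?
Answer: -3273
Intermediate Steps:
O = 19 (O = Add(9, Mul(-1, -10)) = Add(9, 10) = 19)
Function('m')(a, n) = Add(3, Mul(4, n)) (Function('m')(a, n) = Add(3, Mul(-1, Mul(n, -4))) = Add(3, Mul(-1, Mul(-4, n))) = Add(3, Mul(4, n)))
Add(Mul(Function('m')(10, O), -36), -429) = Add(Mul(Add(3, Mul(4, 19)), -36), -429) = Add(Mul(Add(3, 76), -36), -429) = Add(Mul(79, -36), -429) = Add(-2844, -429) = -3273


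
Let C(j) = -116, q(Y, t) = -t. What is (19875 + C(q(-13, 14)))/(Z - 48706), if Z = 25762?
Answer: -19759/22944 ≈ -0.86118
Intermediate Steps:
(19875 + C(q(-13, 14)))/(Z - 48706) = (19875 - 116)/(25762 - 48706) = 19759/(-22944) = 19759*(-1/22944) = -19759/22944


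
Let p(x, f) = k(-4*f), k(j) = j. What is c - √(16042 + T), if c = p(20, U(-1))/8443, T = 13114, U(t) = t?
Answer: 4/8443 - 2*√7289 ≈ -170.75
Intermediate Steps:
p(x, f) = -4*f
c = 4/8443 (c = -4*(-1)/8443 = 4*(1/8443) = 4/8443 ≈ 0.00047377)
c - √(16042 + T) = 4/8443 - √(16042 + 13114) = 4/8443 - √29156 = 4/8443 - 2*√7289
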